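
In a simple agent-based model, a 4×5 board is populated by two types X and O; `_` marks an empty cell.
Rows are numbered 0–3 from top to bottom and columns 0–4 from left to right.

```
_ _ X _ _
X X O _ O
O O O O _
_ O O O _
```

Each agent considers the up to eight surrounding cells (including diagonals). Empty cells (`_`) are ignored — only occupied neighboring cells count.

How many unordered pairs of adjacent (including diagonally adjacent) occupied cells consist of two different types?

7

Scan each occupied cell's neighbors to the right and below (and the two forward diagonals) so each pair is counted once.
From row 0: 1 unlike of 2 pairs (running 1/2).
From row 1: 6 unlike of 11 pairs (running 7/13).
From row 2: 0 unlike of 11 pairs (running 7/24).
From row 3: 0 unlike of 2 pairs (running 7/26).
Total adjacent occupied pairs: 26; unlike-type pairs: 7.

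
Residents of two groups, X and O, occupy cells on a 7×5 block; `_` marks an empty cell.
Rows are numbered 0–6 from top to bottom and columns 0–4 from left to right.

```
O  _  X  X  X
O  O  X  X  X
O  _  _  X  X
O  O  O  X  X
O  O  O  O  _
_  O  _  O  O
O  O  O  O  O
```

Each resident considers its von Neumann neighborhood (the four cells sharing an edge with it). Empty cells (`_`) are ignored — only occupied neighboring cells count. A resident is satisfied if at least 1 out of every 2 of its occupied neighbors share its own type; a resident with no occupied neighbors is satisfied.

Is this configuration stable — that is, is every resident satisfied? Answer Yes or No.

Yes

Row 0: (0,0)O 1/1 ✓ · (0,2)X 2/2 ✓ · (0,3)X 3/3 ✓ · (0,4)X 2/2 ✓
Row 1: (1,0)O 3/3 ✓ · (1,1)O 1/2 ✓ · (1,2)X 2/3 ✓ · (1,3)X 4/4 ✓ · (1,4)X 3/3 ✓
Row 2: (2,0)O 2/2 ✓ · (2,3)X 3/3 ✓ · (2,4)X 3/3 ✓
Row 3: (3,0)O 3/3 ✓ · (3,1)O 3/3 ✓ · (3,2)O 2/3 ✓ · (3,3)X 2/4 ✓ · (3,4)X 2/2 ✓
Row 4: (4,0)O 2/2 ✓ · (4,1)O 4/4 ✓ · (4,2)O 3/3 ✓ · (4,3)O 2/3 ✓
Row 5: (5,1)O 2/2 ✓ · (5,3)O 3/3 ✓ · (5,4)O 2/2 ✓
Row 6: (6,0)O 1/1 ✓ · (6,1)O 3/3 ✓ · (6,2)O 2/2 ✓ · (6,3)O 3/3 ✓ · (6,4)O 2/2 ✓
All meet the threshold, so the configuration is stable.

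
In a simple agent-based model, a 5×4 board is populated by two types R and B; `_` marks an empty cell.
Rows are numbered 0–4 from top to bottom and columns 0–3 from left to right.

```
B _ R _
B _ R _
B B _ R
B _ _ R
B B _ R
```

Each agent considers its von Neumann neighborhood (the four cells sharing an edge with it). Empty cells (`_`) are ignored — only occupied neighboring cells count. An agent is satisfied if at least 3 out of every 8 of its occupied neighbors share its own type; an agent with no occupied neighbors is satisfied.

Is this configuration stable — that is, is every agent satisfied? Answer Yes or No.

Yes

(0,0)B 1/1 ✓
(0,2)R 1/1 ✓
(1,0)B 2/2 ✓
(1,2)R 1/1 ✓
(2,0)B 3/3 ✓
(2,1)B 1/1 ✓
(2,3)R 1/1 ✓
(3,0)B 2/2 ✓
(3,3)R 2/2 ✓
(4,0)B 2/2 ✓
(4,1)B 1/1 ✓
(4,3)R 1/1 ✓
All meet the threshold, so the configuration is stable.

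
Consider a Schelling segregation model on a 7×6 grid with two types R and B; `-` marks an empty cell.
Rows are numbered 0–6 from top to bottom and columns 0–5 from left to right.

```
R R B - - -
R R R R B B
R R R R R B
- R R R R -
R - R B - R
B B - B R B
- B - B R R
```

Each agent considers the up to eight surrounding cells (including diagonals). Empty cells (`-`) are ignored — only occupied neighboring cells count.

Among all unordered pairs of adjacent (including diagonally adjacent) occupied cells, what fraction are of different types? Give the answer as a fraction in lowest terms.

27/82

Scan each occupied cell's neighbors to the right and below (and the two forward diagonals) so each pair is counted once.
Row 0: R(0,0)–R(0,1)= R(0,0)–R(1,0)= R(0,0)–R(1,1)= R(0,1)–B(0,2)≠ R(0,1)–R(1,1)= R(0,1)–R(1,2)= R(0,1)–R(1,0)= B(0,2)–R(1,2)≠ B(0,2)–R(1,3)≠ B(0,2)–R(1,1)≠  → 4/10 unlike.
Row 1: R(1,0)–R(1,1)= R(1,0)–R(2,0)= R(1,0)–R(2,1)= R(1,1)–R(1,2)= R(1,1)–R(2,1)= R(1,1)–R(2,2)= R(1,1)–R(2,0)= R(1,2)–R(1,3)= R(1,2)–R(2,2)= R(1,2)–R(2,3)= R(1,2)–R(2,1)= R(1,3)–B(1,4)≠ R(1,3)–R(2,3)= R(1,3)–R(2,4)= R(1,3)–R(2,2)= B(1,4)–B(1,5)= B(1,4)–R(2,4)≠ B(1,4)–B(2,5)= B(1,4)–R(2,3)≠ B(1,5)–B(2,5)= B(1,5)–R(2,4)≠  → 4/21 unlike.
Row 2: R(2,0)–R(2,1)= R(2,0)–R(3,1)= R(2,1)–R(2,2)= R(2,1)–R(3,1)= R(2,1)–R(3,2)= R(2,2)–R(2,3)= R(2,2)–R(3,2)= R(2,2)–R(3,3)= R(2,2)–R(3,1)= R(2,3)–R(2,4)= R(2,3)–R(3,3)= R(2,3)–R(3,4)= R(2,3)–R(3,2)= R(2,4)–B(2,5)≠ R(2,4)–R(3,4)= R(2,4)–R(3,3)= B(2,5)–R(3,4)≠  → 2/17 unlike.
Row 3: R(3,1)–R(3,2)= R(3,1)–R(4,2)= R(3,1)–R(4,0)= R(3,2)–R(3,3)= R(3,2)–R(4,2)= R(3,2)–B(4,3)≠ R(3,3)–R(3,4)= R(3,3)–B(4,3)≠ R(3,3)–R(4,2)= R(3,4)–R(4,5)= R(3,4)–B(4,3)≠  → 3/11 unlike.
Row 4: R(4,0)–B(5,0)≠ R(4,0)–B(5,1)≠ R(4,2)–B(4,3)≠ R(4,2)–B(5,3)≠ R(4,2)–B(5,1)≠ B(4,3)–B(5,3)= B(4,3)–R(5,4)≠ R(4,5)–B(5,5)≠ R(4,5)–R(5,4)=  → 7/9 unlike.
Row 5: B(5,0)–B(5,1)= B(5,0)–B(6,1)= B(5,1)–B(6,1)= B(5,3)–R(5,4)≠ B(5,3)–B(6,3)= B(5,3)–R(6,4)≠ R(5,4)–B(5,5)≠ R(5,4)–R(6,4)= R(5,4)–R(6,5)= R(5,4)–B(6,3)≠ B(5,5)–R(6,5)≠ B(5,5)–R(6,4)≠  → 6/12 unlike.
Row 6: B(6,3)–R(6,4)≠ R(6,4)–R(6,5)=  → 1/2 unlike.
Total adjacent occupied pairs: 82; unlike-type pairs: 27.
27/82 is already in lowest terms.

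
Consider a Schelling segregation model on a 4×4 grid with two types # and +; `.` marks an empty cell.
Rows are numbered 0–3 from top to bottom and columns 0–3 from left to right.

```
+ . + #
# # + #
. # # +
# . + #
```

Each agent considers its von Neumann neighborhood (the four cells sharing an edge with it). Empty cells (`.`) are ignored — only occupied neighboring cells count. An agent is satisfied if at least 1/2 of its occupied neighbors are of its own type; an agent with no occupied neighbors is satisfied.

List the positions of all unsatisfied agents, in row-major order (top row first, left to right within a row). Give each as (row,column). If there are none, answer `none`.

(0,0), (1,2), (1,3), (2,2), (2,3), (3,2), (3,3)

(0,0)+ 0/1 unhappy
(0,2)+ 1/2 ok
(0,3)# 1/2 ok
(1,0)# 1/2 ok
(1,1)# 2/3 ok
(1,2)+ 1/4 unhappy
(1,3)# 1/3 unhappy
(2,1)# 2/2 ok
(2,2)# 1/4 unhappy
(2,3)+ 0/3 unhappy
(3,0)# 0/0 ok
(3,2)+ 0/2 unhappy
(3,3)# 0/2 unhappy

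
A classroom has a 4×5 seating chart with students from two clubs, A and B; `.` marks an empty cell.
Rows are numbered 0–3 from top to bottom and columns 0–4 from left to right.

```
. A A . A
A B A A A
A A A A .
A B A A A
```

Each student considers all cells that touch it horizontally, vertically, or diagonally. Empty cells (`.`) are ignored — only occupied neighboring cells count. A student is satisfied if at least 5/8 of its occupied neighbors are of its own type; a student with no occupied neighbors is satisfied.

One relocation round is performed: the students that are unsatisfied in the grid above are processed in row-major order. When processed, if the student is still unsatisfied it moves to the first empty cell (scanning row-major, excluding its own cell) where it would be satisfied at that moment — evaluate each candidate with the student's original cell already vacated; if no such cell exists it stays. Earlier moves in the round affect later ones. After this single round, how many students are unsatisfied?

3

Initially unsatisfied (in order): (1,1), (2,0), (3,1).
  (1,1): no empty cell satisfies it; stays.
  (2,0) → (0,0).
  (3,1): no empty cell satisfies it; stays.
Resulting grid:
A A A . A
A B A A A
. A A A .
A B A A A
Unsatisfied now: (1,1), (3,0), (3,1).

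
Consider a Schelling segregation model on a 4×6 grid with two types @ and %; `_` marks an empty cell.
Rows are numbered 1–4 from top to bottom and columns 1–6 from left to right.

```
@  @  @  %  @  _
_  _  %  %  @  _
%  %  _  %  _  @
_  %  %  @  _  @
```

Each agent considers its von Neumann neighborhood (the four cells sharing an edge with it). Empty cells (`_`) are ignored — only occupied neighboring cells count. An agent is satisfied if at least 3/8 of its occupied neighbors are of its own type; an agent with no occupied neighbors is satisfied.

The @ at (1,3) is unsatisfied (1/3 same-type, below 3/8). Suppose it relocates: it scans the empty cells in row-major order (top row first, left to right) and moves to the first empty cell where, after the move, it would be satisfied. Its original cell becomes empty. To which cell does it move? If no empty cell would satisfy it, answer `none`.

Vacating (1,3). Empty cells in order:
  (1,6): 1/1 same-type → satisfied — stop here.

(1,6)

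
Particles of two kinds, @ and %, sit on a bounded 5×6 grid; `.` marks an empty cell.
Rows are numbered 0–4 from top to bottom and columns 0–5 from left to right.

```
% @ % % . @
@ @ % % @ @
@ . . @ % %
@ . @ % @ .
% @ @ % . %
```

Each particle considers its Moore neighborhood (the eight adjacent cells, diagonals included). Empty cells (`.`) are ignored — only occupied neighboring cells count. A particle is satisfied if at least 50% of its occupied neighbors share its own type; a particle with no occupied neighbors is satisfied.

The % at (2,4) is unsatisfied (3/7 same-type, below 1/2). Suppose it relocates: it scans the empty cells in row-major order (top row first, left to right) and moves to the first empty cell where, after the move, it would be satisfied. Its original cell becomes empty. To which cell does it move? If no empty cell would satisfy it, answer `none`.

Vacating (2,4). Empty cells in order:
  (0,4): 2/5 same-type → still unsatisfied.
  (2,1): 1/6 same-type → still unsatisfied.
  (2,2): 3/6 same-type → satisfied — stop here.

(2,2)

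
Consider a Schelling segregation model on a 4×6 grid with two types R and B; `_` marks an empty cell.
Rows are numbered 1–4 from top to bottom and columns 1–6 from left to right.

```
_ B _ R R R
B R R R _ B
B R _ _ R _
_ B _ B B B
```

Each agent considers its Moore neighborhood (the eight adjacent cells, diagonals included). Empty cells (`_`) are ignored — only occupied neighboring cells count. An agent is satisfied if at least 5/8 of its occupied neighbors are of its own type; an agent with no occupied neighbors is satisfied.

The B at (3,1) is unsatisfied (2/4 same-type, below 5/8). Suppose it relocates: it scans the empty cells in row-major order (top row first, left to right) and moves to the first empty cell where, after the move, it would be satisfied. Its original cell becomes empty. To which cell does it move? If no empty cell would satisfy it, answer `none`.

Vacating (3,1). Empty cells in order:
  (1,1): 2/3 same-type → satisfied — stop here.

(1,1)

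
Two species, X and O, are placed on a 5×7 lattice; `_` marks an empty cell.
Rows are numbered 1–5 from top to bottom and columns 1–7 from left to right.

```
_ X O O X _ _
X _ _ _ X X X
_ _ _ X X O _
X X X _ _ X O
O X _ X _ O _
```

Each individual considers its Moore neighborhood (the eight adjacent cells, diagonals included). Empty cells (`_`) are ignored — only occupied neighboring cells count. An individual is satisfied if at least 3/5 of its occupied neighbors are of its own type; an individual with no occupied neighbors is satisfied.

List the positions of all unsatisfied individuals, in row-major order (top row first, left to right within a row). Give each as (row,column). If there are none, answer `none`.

(1,2)X 1/2 ✗
(1,3)O 1/2 ✗
(1,4)O 1/3 ✗
(1,5)X 2/3 ✓
(2,1)X 1/1 ✓
(2,5)X 4/6 ✓
(2,6)X 4/5 ✓
(2,7)X 1/2 ✗
(3,4)X 3/3 ✓
(3,5)X 4/5 ✓
(3,6)O 1/6 ✗
(4,1)X 2/3 ✓
(4,2)X 3/4 ✓
(4,3)X 4/4 ✓
(4,6)X 1/4 ✗
(4,7)O 2/3 ✓
(5,1)O 0/3 ✗
(5,2)X 3/4 ✓
(5,4)X 1/1 ✓
(5,6)O 1/2 ✗

(1,2), (1,3), (1,4), (2,7), (3,6), (4,6), (5,1), (5,6)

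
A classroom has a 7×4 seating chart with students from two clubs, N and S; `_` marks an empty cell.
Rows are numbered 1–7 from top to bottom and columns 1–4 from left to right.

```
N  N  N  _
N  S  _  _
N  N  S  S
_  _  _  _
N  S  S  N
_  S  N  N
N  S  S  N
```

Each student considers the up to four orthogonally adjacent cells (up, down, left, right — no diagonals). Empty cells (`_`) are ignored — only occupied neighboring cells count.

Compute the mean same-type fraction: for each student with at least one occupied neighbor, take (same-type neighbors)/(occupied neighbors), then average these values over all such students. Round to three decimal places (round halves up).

0.554

(1,1)N 2/2
(1,2)N 2/3
(1,3)N 1/1
(2,1)N 2/3
(2,2)S 0/3
(3,1)N 2/2
(3,2)N 1/3
(3,3)S 1/2
(3,4)S 1/1
(5,1)N 0/1
(5,2)S 2/3
(5,3)S 1/3
(5,4)N 1/2
(6,2)S 2/3
(6,3)N 1/4
(6,4)N 3/3
(7,1)N 0/1
(7,2)S 2/3
(7,3)S 1/3
(7,4)N 1/2
Sum over 20 students: 2/2 + 2/3 + 1/1 + 2/3 + 0/3 + 2/2 + 1/3 + 1/2 + 1/1 + 0/1 + 2/3 + 1/3 + 1/2 + 2/3 + 1/4 + 3/3 + 0/1 + 2/3 + 1/3 + 1/2 = 133/12; mean = 133/12 ÷ 20 = 133/240 = 0.554166… → 0.554.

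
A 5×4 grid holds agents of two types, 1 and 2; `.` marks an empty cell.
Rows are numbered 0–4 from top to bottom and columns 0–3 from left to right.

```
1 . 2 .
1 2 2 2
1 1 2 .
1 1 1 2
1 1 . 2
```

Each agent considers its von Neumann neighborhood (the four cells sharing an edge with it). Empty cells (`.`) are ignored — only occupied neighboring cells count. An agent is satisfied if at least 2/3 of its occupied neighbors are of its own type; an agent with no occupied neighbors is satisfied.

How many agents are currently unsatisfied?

Row 0: (0,0)1 1/1 ok · (0,2)2 1/1 ok
Row 1: (1,0)1 2/3 ok · (1,1)2 1/3 unhappy · (1,2)2 4/4 ok · (1,3)2 1/1 ok
Row 2: (2,0)1 3/3 ok · (2,1)1 2/4 unhappy · (2,2)2 1/3 unhappy
Row 3: (3,0)1 3/3 ok · (3,1)1 4/4 ok · (3,2)1 1/3 unhappy · (3,3)2 1/2 unhappy
Row 4: (4,0)1 2/2 ok · (4,1)1 2/2 ok · (4,3)2 1/1 ok
Unsatisfied: (1,1), (2,1), (2,2), (3,2), (3,3) — 5 in total.

5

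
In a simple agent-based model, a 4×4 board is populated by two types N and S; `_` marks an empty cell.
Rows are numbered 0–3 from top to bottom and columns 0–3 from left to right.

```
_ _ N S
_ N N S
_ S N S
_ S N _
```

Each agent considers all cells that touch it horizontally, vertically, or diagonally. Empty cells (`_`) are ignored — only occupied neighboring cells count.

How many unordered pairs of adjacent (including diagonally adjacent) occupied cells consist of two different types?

14

Scan each occupied cell's neighbors to the right and below (and the two forward diagonals) so each pair is counted once.
Row 0: N(0,2)–S(0,3)≠ N(0,2)–N(1,2)= N(0,2)–S(1,3)≠ N(0,2)–N(1,1)= S(0,3)–S(1,3)= S(0,3)–N(1,2)≠  → 3/6 unlike.
Row 1: N(1,1)–N(1,2)= N(1,1)–S(2,1)≠ N(1,1)–N(2,2)= N(1,2)–S(1,3)≠ N(1,2)–N(2,2)= N(1,2)–S(2,3)≠ N(1,2)–S(2,1)≠ S(1,3)–S(2,3)= S(1,3)–N(2,2)≠  → 5/9 unlike.
Row 2: S(2,1)–N(2,2)≠ S(2,1)–S(3,1)= S(2,1)–N(3,2)≠ N(2,2)–S(2,3)≠ N(2,2)–N(3,2)= N(2,2)–S(3,1)≠ S(2,3)–N(3,2)≠  → 5/7 unlike.
Row 3: S(3,1)–N(3,2)≠  → 1/1 unlike.
Total adjacent occupied pairs: 23; unlike-type pairs: 14.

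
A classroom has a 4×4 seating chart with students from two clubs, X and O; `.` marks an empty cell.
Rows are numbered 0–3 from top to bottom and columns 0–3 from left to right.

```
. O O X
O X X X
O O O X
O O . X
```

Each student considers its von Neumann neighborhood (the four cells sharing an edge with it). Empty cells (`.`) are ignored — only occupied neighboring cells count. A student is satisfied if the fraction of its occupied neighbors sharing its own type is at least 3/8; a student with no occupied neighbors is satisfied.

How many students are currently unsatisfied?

(0,1)O 1/2 ✓
(0,2)O 1/3 ✗
(0,3)X 1/2 ✓
(1,0)O 1/2 ✓
(1,1)X 1/4 ✗
(1,2)X 2/4 ✓
(1,3)X 3/3 ✓
(2,0)O 3/3 ✓
(2,1)O 3/4 ✓
(2,2)O 1/3 ✗
(2,3)X 2/3 ✓
(3,0)O 2/2 ✓
(3,1)O 2/2 ✓
(3,3)X 1/1 ✓
Unsatisfied: (0,2), (1,1), (2,2) — 3 in total.

3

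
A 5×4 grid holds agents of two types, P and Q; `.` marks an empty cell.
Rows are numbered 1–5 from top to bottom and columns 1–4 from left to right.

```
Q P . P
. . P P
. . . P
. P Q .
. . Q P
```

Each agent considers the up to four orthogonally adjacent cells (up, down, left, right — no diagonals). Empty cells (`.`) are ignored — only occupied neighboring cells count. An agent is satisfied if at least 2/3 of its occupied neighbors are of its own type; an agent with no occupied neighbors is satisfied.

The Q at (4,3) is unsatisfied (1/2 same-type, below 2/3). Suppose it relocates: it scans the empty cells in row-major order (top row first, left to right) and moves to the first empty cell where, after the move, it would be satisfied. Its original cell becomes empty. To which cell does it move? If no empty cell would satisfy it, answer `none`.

Vacating (4,3). Empty cells in order:
  (1,3): 0/3 same-type → still unsatisfied.
  (2,1): 1/1 same-type → satisfied — stop here.

(2,1)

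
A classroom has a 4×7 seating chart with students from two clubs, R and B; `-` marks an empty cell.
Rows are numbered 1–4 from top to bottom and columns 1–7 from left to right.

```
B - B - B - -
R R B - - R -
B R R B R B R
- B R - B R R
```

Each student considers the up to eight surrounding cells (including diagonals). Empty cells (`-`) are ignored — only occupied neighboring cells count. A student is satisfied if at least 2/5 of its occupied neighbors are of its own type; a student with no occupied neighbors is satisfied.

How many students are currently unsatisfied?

Row 1: (1,1)B 0/2 unhappy · (1,3)B 1/2 ok · (1,5)B 0/1 unhappy
Row 2: (2,1)R 2/4 ok · (2,2)R 3/7 ok · (2,3)B 2/5 ok · (2,6)R 2/4 ok
Row 3: (3,1)B 1/4 unhappy · (3,2)R 4/7 ok · (3,3)R 3/6 ok · (3,4)B 2/5 ok · (3,5)R 2/5 ok · (3,6)B 1/6 unhappy · (3,7)R 3/4 ok
Row 4: (4,2)B 1/4 unhappy · (4,3)R 2/4 ok · (4,5)B 2/4 ok · (4,6)R 3/5 ok · (4,7)R 2/3 ok
Unsatisfied: (1,1), (1,5), (3,1), (3,6), (4,2) — 5 in total.

5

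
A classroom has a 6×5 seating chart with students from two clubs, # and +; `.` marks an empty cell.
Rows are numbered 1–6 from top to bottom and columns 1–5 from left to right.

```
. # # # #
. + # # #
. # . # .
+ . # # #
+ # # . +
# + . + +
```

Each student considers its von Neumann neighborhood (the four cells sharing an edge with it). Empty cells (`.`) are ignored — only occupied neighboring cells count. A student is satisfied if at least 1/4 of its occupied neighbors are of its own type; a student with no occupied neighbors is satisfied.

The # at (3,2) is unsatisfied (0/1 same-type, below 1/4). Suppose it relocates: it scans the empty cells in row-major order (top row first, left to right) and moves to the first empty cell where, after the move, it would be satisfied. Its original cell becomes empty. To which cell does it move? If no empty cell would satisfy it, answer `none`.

Vacating (3,2). Empty cells in order:
  (1,1): 1/1 same-type → satisfied — stop here.

(1,1)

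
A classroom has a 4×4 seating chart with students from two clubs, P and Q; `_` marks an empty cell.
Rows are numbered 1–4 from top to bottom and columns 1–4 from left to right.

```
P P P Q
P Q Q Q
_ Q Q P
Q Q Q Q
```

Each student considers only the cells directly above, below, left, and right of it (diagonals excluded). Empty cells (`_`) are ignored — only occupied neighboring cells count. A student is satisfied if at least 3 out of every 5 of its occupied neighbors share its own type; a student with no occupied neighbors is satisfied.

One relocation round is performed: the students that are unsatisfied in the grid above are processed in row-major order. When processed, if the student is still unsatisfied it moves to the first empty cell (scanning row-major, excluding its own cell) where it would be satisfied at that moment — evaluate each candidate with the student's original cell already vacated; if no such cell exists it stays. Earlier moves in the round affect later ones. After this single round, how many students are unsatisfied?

Initially unsatisfied (in order): (1,3), (1,4), (2,1), (2,2), (3,4), (4,4).
  (1,3): no empty cell satisfies it; stays.
  (1,4) → (3,1).
  (2,1): no empty cell satisfies it; stays.
  (2,2): no empty cell satisfies it; stays.
  (3,4): no empty cell satisfies it; stays.
  (4,4): no empty cell satisfies it; stays.
Resulting grid:
P P P _
P Q Q Q
Q Q Q P
Q Q Q Q
Unsatisfied now: (1,3), (2,1), (2,2), (2,4), (3,4), (4,4).

6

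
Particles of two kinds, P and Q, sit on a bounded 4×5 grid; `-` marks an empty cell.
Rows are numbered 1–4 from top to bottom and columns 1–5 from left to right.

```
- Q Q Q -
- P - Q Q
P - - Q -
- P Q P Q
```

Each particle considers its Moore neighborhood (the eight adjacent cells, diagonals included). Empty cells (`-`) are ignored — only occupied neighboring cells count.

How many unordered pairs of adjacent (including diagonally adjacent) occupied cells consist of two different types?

6

Scan each occupied cell's neighbors to the right and below (and the two forward diagonals) so each pair is counted once.
Row 1: Q(1,2)–Q(1,3)= Q(1,2)–P(2,2)≠ Q(1,3)–Q(1,4)= Q(1,3)–Q(2,4)= Q(1,3)–P(2,2)≠ Q(1,4)–Q(2,4)= Q(1,4)–Q(2,5)=  → 2/7 unlike.
Row 2: P(2,2)–P(3,1)= Q(2,4)–Q(2,5)= Q(2,4)–Q(3,4)= Q(2,5)–Q(3,4)=  → 0/4 unlike.
Row 3: P(3,1)–P(4,2)= Q(3,4)–P(4,4)≠ Q(3,4)–Q(4,5)= Q(3,4)–Q(4,3)=  → 1/4 unlike.
Row 4: P(4,2)–Q(4,3)≠ Q(4,3)–P(4,4)≠ P(4,4)–Q(4,5)≠  → 3/3 unlike.
Total adjacent occupied pairs: 18; unlike-type pairs: 6.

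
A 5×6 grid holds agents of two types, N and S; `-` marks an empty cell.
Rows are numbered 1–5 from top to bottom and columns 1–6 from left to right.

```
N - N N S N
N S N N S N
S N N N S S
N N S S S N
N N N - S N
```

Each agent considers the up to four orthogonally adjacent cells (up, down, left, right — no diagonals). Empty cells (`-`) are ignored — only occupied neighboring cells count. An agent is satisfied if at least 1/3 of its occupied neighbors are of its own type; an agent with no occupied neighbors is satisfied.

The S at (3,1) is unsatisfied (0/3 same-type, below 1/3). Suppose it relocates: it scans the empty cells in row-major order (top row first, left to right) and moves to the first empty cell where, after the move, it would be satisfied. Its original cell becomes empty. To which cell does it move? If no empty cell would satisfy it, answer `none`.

Vacating (3,1). Empty cells in order:
  (1,2): 1/3 same-type → satisfied — stop here.

(1,2)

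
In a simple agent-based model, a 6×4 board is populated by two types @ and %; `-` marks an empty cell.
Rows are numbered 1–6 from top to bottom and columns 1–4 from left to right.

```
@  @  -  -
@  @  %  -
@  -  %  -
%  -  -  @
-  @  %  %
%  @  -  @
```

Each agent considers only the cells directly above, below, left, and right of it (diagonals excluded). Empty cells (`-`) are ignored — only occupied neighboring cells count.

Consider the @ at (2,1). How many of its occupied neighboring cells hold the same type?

Occupied neighbors of (2,1): (1,1)=@, (3,1)=@, (2,2)=@.
Same type (@): 3 of 3.

3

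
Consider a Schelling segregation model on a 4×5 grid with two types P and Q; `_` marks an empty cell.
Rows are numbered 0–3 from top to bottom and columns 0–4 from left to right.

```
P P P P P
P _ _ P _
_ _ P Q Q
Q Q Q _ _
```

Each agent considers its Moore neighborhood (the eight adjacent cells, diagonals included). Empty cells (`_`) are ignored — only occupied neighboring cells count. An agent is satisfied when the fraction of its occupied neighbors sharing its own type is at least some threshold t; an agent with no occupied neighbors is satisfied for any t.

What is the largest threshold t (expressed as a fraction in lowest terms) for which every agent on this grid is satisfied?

Row 0: (0,0)P 2/2 · (0,1)P 3/3 · (0,2)P 3/3 · (0,3)P 3/3 · (0,4)P 2/2
Row 1: (1,0)P 2/2 · (1,3)P 4/6
Row 2: (2,2)P 1/4 · (2,3)Q 2/4 · (2,4)Q 1/2
Row 3: (3,0)Q 1/1 · (3,1)Q 2/3 · (3,2)Q 2/3
The smallest same-type fraction is 1/4 at (2,2), which reduces to 1/4. Any threshold above that leaves this agent unsatisfied.

1/4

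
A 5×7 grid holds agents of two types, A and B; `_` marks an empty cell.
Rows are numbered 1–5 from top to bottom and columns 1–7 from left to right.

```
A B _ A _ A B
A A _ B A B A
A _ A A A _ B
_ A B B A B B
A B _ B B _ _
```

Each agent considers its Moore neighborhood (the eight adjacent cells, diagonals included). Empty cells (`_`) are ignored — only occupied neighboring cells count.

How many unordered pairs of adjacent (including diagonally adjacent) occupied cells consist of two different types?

28

Scan each occupied cell's neighbors to the right and below (and the two forward diagonals) so each pair is counted once.
From row 1: 7 unlike of 13 pairs (running 7/13).
From row 2: 8 unlike of 15 pairs (running 15/28).
From row 3: 6 unlike of 14 pairs (running 21/42).
From row 4: 6 unlike of 14 pairs (running 27/56).
From row 5: 1 unlike of 2 pairs (running 28/58).
Total adjacent occupied pairs: 58; unlike-type pairs: 28.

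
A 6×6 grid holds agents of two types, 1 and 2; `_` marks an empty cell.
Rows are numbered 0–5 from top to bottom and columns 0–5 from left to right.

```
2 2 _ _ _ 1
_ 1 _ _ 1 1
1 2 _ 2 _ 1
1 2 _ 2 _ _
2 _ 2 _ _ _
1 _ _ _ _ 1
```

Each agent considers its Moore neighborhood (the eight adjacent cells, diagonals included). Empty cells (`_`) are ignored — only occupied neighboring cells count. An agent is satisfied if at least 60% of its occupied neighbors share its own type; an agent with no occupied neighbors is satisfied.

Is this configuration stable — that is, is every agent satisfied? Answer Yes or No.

Row 0: (0,0)2 1/2 unhappy · (0,1)2 1/2 unhappy · (0,5)1 2/2 ok
Row 1: (1,1)1 1/4 unhappy · (1,4)1 3/4 ok · (1,5)1 3/3 ok
Row 2: (2,0)1 2/4 unhappy · (2,1)2 1/4 unhappy · (2,3)2 1/2 unhappy · (2,5)1 2/2 ok
Row 3: (3,0)1 1/4 unhappy · (3,1)2 3/5 ok · (3,3)2 2/2 ok
Row 4: (4,0)2 1/3 unhappy · (4,2)2 2/2 ok
Row 5: (5,0)1 0/1 unhappy · (5,5)1 0/0 ok
For instance (0,0) has only 1/2 same-type neighbors, below 3/5.

No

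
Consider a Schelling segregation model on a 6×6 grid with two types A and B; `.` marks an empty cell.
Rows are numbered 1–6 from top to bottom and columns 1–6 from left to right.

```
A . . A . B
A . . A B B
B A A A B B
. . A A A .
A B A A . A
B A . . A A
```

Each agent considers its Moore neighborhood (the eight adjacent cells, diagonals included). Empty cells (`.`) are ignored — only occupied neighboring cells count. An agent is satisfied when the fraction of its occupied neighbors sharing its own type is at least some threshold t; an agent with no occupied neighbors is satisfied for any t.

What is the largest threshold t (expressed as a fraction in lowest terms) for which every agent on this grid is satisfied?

(1,1)A 1/1
(1,4)A 1/2
(1,6)B 2/2
(2,1)A 2/3
(2,4)A 3/5
(2,5)B 4/7
(2,6)B 4/4
(3,1)B 0/2
(3,2)A 3/4
(3,3)A 5/5
(3,4)A 5/7
(3,5)B 3/7
(3,6)B 3/4
(4,3)A 6/7
(4,4)A 6/7
(4,5)A 4/6
(5,1)A 1/3
(5,2)B 1/5
(5,3)A 4/5
(5,4)A 5/5
(5,6)A 3/3
(6,1)B 1/3
(6,2)A 2/4
(6,5)A 3/3
(6,6)A 2/2
The smallest same-type fraction is 0/2 at (3,1), which reduces to 0/1. Any threshold above that leaves this agent unsatisfied.

0/1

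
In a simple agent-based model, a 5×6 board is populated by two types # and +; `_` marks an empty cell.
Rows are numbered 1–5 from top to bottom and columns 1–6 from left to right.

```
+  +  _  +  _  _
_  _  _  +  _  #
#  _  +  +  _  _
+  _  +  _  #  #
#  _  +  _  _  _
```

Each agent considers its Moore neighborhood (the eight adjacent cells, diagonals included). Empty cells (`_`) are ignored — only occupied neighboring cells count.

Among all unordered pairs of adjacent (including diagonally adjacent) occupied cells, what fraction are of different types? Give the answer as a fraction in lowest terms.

Scan each occupied cell's neighbors to the right and below (and the two forward diagonals) so each pair is counted once.
From row 1: 0 unlike of 2 pairs (running 0/2).
From row 2: 0 unlike of 2 pairs (running 0/4).
From row 3: 2 unlike of 5 pairs (running 2/9).
From row 4: 1 unlike of 3 pairs (running 3/12).
Total adjacent occupied pairs: 12; unlike-type pairs: 3.
3/12 reduces to 1/4.

1/4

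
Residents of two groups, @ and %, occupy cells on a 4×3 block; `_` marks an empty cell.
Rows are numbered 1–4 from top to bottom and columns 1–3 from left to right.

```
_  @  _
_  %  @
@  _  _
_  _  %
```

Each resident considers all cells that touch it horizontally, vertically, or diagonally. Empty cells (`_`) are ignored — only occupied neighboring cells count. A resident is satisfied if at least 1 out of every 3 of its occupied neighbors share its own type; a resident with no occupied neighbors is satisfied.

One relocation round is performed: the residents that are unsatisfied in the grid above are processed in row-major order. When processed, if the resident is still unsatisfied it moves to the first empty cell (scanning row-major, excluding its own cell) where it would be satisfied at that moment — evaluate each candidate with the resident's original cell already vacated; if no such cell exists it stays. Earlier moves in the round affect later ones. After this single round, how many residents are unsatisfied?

0

Initially unsatisfied (in order): (2,2), (3,1).
  (2,2) → (3,2).
  (3,1) → (1,1).
Resulting grid:
@ @ _
_ _ @
_ % _
_ _ %
All satisfied now.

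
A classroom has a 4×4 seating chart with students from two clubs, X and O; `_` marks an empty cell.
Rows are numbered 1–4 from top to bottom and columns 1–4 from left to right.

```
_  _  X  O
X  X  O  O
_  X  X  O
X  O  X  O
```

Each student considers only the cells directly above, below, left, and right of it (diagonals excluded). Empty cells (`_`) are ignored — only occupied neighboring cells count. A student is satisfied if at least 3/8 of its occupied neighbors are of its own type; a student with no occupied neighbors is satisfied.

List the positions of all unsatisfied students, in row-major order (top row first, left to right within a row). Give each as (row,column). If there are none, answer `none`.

(1,3), (2,3), (4,1), (4,2), (4,3)

(1,3)X 0/2 ✗
(1,4)O 1/2 ✓
(2,1)X 1/1 ✓
(2,2)X 2/3 ✓
(2,3)O 1/4 ✗
(2,4)O 3/3 ✓
(3,2)X 2/3 ✓
(3,3)X 2/4 ✓
(3,4)O 2/3 ✓
(4,1)X 0/1 ✗
(4,2)O 0/3 ✗
(4,3)X 1/3 ✗
(4,4)O 1/2 ✓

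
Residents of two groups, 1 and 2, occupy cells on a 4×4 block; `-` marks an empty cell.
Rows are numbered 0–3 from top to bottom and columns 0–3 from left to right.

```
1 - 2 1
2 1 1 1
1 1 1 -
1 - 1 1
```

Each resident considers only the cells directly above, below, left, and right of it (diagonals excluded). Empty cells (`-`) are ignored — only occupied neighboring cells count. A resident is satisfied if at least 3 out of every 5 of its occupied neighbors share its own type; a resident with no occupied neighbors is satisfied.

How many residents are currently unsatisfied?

(0,0)1 0/1 unhappy
(0,2)2 0/2 unhappy
(0,3)1 1/2 unhappy
(1,0)2 0/3 unhappy
(1,1)1 2/3 ok
(1,2)1 3/4 ok
(1,3)1 2/2 ok
(2,0)1 2/3 ok
(2,1)1 3/3 ok
(2,2)1 3/3 ok
(3,0)1 1/1 ok
(3,2)1 2/2 ok
(3,3)1 1/1 ok
Unsatisfied: (0,0), (0,2), (0,3), (1,0) — 4 in total.

4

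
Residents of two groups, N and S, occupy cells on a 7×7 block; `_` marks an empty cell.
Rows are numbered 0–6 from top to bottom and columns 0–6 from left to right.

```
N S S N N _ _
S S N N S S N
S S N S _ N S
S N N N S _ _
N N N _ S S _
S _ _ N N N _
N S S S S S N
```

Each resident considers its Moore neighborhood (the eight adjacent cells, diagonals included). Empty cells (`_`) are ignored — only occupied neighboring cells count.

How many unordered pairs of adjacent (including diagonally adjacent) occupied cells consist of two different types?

Scan each occupied cell's neighbors to the right and below (and the two forward diagonals) so each pair is counted once.
From row 0: 10 unlike of 18 pairs (running 10/18).
From row 1: 10 unlike of 22 pairs (running 20/40).
From row 2: 9 unlike of 16 pairs (running 29/56).
From row 3: 5 unlike of 15 pairs (running 34/71).
From row 4: 7 unlike of 11 pairs (running 41/82).
From row 5: 9 unlike of 13 pairs (running 50/95).
From row 6: 2 unlike of 6 pairs (running 52/101).
Total adjacent occupied pairs: 101; unlike-type pairs: 52.

52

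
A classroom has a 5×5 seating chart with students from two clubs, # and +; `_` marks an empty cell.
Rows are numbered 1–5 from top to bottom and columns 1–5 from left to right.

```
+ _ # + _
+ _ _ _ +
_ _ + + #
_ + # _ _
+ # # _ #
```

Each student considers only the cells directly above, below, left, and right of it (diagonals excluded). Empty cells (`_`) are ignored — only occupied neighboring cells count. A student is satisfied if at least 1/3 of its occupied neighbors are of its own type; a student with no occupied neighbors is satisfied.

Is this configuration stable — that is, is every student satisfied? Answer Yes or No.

Row 1: (1,1)+ 1/1 satisfied · (1,3)# 0/1 not · (1,4)+ 0/1 not
Row 2: (2,1)+ 1/1 satisfied · (2,5)+ 0/1 not
Row 3: (3,3)+ 1/2 satisfied · (3,4)+ 1/2 satisfied · (3,5)# 0/2 not
Row 4: (4,2)+ 0/2 not · (4,3)# 1/3 satisfied
Row 5: (5,1)+ 0/1 not · (5,2)# 1/3 satisfied · (5,3)# 2/2 satisfied · (5,5)# 0/0 satisfied
For instance (1,3) has only 0/1 same-type neighbors, below 1/3.

No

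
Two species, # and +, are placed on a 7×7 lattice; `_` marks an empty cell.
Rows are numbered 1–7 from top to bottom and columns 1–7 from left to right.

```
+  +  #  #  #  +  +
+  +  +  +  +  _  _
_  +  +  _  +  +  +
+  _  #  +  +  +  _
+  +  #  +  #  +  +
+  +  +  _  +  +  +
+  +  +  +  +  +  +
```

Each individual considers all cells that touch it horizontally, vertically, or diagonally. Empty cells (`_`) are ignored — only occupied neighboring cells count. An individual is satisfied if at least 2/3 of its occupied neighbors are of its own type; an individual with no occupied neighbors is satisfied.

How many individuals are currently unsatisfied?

9

(1,1)+ 3/3 satisfied
(1,2)+ 4/5 satisfied
(1,3)# 1/5 not
(1,4)# 2/5 not
(1,5)# 1/4 not
(1,6)+ 2/3 satisfied
(1,7)+ 1/1 satisfied
(2,1)+ 4/4 satisfied
(2,2)+ 6/7 satisfied
(2,3)+ 5/7 satisfied
(2,4)+ 4/7 not
(2,5)+ 4/6 satisfied
(3,2)+ 5/6 satisfied
(3,3)+ 5/6 satisfied
(3,5)+ 6/6 satisfied
(3,6)+ 5/5 satisfied
(3,7)+ 2/2 satisfied
(4,1)+ 3/3 satisfied
(4,3)# 1/6 not
(4,4)+ 4/7 not
(4,5)+ 6/7 satisfied
(4,6)+ 6/7 satisfied
(5,1)+ 4/4 satisfied
(5,2)+ 5/7 satisfied
(5,3)# 1/6 not
(5,4)+ 4/7 not
(5,5)# 0/7 not
(5,6)+ 6/7 satisfied
(5,7)+ 4/4 satisfied
(6,1)+ 5/5 satisfied
(6,2)+ 7/8 satisfied
(6,3)+ 6/7 satisfied
(6,5)+ 6/7 satisfied
(6,6)+ 7/8 satisfied
(6,7)+ 5/5 satisfied
(7,1)+ 3/3 satisfied
(7,2)+ 5/5 satisfied
(7,3)+ 4/4 satisfied
(7,4)+ 4/4 satisfied
(7,5)+ 4/4 satisfied
(7,6)+ 5/5 satisfied
(7,7)+ 3/3 satisfied
Unsatisfied: (1,3), (1,4), (1,5), (2,4), (4,3), (4,4), (5,3), (5,4), (5,5) — 9 in total.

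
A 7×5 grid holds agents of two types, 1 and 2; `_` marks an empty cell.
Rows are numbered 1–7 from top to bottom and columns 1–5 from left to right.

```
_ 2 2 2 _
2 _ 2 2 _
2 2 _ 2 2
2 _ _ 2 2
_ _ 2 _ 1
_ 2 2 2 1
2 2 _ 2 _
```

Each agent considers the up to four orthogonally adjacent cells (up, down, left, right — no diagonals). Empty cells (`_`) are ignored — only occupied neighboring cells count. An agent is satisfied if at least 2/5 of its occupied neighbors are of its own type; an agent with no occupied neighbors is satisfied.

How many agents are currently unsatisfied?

0

Row 1: (1,2)2 1/1 ok · (1,3)2 3/3 ok · (1,4)2 2/2 ok
Row 2: (2,1)2 1/1 ok · (2,3)2 2/2 ok · (2,4)2 3/3 ok
Row 3: (3,1)2 3/3 ok · (3,2)2 1/1 ok · (3,4)2 3/3 ok · (3,5)2 2/2 ok
Row 4: (4,1)2 1/1 ok · (4,4)2 2/2 ok · (4,5)2 2/3 ok
Row 5: (5,3)2 1/1 ok · (5,5)1 1/2 ok
Row 6: (6,2)2 2/2 ok · (6,3)2 3/3 ok · (6,4)2 2/3 ok · (6,5)1 1/2 ok
Row 7: (7,1)2 1/1 ok · (7,2)2 2/2 ok · (7,4)2 1/1 ok
Every one meets the threshold.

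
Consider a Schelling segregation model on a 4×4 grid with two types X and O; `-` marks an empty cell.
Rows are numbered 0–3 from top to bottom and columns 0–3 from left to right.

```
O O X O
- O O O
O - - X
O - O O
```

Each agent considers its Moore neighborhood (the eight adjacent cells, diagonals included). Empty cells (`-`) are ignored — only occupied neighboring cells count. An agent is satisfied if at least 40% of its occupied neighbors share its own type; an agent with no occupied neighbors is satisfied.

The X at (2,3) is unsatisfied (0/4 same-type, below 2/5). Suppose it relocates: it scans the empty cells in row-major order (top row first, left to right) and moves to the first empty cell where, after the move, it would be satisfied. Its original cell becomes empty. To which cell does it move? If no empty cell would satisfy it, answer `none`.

Vacating (2,3). Empty cells in order:
  (1,0): 0/4 same-type → still unsatisfied.
  (2,1): 0/5 same-type → still unsatisfied.
  (2,2): 0/5 same-type → still unsatisfied.
  (3,1): 0/3 same-type → still unsatisfied.

none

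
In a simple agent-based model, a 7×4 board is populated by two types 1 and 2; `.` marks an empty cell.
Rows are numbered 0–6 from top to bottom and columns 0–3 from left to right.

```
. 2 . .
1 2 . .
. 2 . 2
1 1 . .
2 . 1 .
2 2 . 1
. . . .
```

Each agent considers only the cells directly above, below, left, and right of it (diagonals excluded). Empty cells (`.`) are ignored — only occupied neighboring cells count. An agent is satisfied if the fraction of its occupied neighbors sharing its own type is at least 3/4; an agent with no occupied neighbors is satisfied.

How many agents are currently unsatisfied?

(0,1)2 1/1 ✓
(1,0)1 0/1 ✗
(1,1)2 2/3 ✗
(2,1)2 1/2 ✗
(2,3)2 0/0 ✓
(3,0)1 1/2 ✗
(3,1)1 1/2 ✗
(4,0)2 1/2 ✗
(4,2)1 0/0 ✓
(5,0)2 2/2 ✓
(5,1)2 1/1 ✓
(5,3)1 0/0 ✓
Unsatisfied: (1,0), (1,1), (2,1), (3,0), (3,1), (4,0) — 6 in total.

6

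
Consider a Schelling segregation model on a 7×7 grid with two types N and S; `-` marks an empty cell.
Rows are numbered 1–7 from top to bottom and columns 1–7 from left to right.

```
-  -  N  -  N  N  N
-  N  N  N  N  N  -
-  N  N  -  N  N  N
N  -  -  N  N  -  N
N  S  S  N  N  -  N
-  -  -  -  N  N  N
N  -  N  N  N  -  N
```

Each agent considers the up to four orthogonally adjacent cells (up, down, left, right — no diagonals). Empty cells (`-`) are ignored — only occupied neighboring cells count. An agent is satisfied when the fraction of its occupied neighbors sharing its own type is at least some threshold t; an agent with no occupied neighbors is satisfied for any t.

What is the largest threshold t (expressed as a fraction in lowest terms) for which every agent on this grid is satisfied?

1/2

Row 1: (1,3)N 1/1 · (1,5)N 2/2 · (1,6)N 3/3 · (1,7)N 1/1
Row 2: (2,2)N 2/2 · (2,3)N 4/4 · (2,4)N 2/2 · (2,5)N 4/4 · (2,6)N 3/3
Row 3: (3,2)N 2/2 · (3,3)N 2/2 · (3,5)N 3/3 · (3,6)N 3/3 · (3,7)N 2/2
Row 4: (4,1)N 1/1 · (4,4)N 2/2 · (4,5)N 3/3 · (4,7)N 2/2
Row 5: (5,1)N 1/2 · (5,2)S 1/2 · (5,3)S 1/2 · (5,4)N 2/3 · (5,5)N 3/3 · (5,7)N 2/2
Row 6: (6,5)N 3/3 · (6,6)N 2/2 · (6,7)N 3/3
Row 7: (7,1)N — no occupied neighbors · (7,3)N 1/1 · (7,4)N 2/2 · (7,5)N 2/2 · (7,7)N 1/1
The smallest same-type fraction is 1/2 at (5,1), which reduces to 1/2. Any threshold above that leaves this agent unsatisfied.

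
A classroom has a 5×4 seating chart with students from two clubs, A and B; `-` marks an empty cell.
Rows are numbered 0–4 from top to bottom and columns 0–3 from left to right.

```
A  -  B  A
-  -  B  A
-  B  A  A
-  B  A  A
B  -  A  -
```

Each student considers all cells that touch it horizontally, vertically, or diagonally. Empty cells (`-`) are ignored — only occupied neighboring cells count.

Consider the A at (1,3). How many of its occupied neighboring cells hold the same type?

3

Occupied neighbors of (1,3): (0,2)=B, (0,3)=A, (1,2)=B, (2,2)=A, (2,3)=A.
Same type (A): 3 of 5.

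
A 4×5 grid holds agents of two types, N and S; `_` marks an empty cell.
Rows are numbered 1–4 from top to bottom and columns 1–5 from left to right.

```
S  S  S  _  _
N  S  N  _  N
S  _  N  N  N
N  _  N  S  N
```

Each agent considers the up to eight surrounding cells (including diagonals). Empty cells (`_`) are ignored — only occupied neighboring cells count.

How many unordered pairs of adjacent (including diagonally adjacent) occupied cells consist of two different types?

Scan each occupied cell's neighbors to the right and below (and the two forward diagonals) so each pair is counted once.
Row 1: S(1,1)–S(1,2)= S(1,1)–N(2,1)≠ S(1,1)–S(2,2)= S(1,2)–S(1,3)= S(1,2)–S(2,2)= S(1,2)–N(2,3)≠ S(1,2)–N(2,1)≠ S(1,3)–N(2,3)≠ S(1,3)–S(2,2)=  → 4/9 unlike.
Row 2: N(2,1)–S(2,2)≠ N(2,1)–S(3,1)≠ S(2,2)–N(2,3)≠ S(2,2)–N(3,3)≠ S(2,2)–S(3,1)= N(2,3)–N(3,3)= N(2,3)–N(3,4)= N(2,5)–N(3,5)= N(2,5)–N(3,4)=  → 4/9 unlike.
Row 3: S(3,1)–N(4,1)≠ N(3,3)–N(3,4)= N(3,3)–N(4,3)= N(3,3)–S(4,4)≠ N(3,4)–N(3,5)= N(3,4)–S(4,4)≠ N(3,4)–N(4,5)= N(3,4)–N(4,3)= N(3,5)–N(4,5)= N(3,5)–S(4,4)≠  → 4/10 unlike.
Row 4: N(4,3)–S(4,4)≠ S(4,4)–N(4,5)≠  → 2/2 unlike.
Total adjacent occupied pairs: 30; unlike-type pairs: 14.

14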